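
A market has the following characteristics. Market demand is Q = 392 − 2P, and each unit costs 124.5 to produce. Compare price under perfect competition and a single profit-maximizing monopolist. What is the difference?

Price rises by 35.75

Inverting demand: P = 196 − 0.5Q.
Under competition P = MC = 124.5, so Q = (196 − 124.5)/0.5 = 143.
The monopolist equates marginal revenue to marginal cost: 196 − Q = 124.5, so Q = 71.5. From demand, P = 160.25.
Change in price: 160.25 − 124.5 = 35.75.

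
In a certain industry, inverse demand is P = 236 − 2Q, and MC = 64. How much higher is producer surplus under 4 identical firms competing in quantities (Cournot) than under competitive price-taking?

Under competition P = MC = 64, so Q = (236 − 64)/2 = 86.
PS = (64 − 64)·86 = 0.
With 4 symmetric Cournot firms, each firm's FOC gives 236 − 10q = 64, so q = 17.2, Q = 4·17.2 = 68.8, and P = 98.4.
PS = (98.4 − 64)·68.8 = 2366.72.
Change in producer surplus: 2366.72 − 0 = 2366.72.

PS rises by 2366.72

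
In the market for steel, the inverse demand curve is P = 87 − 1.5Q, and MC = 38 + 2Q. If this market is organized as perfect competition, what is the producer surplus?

Under competition P = MC: 87 − 1.5Q = 38 + 2Q ⇒ Q = 14, P = 66.
PS = P·Q − VC(Q) = 66·14 − (38·14 + ½·2·14²) = 196.

PS = 196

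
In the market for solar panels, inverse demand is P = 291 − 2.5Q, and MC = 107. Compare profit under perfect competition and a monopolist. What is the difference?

Under competition P = MC = 107, so Q = (291 − 107)/2.5 = 73.6.
Profit = (107 − 107)·73.6 = 0.
Monopoly sets MR = MC: 291 − 5Q = 107 ⇒ Q = 36.8, P = 291 − 2.5·36.8 = 199.
Profit = (199 − 107)·36.8 = 3385.6.
Change in profit: 3385.6 − 0 = 3385.6.

π rises by 3385.6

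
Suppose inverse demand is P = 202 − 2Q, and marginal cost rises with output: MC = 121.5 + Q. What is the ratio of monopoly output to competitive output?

Q_m/Q_c = 0.6

A monopolist chooses Q where MR = MC. MR = 202 − 4Q; setting this equal to 121.5 + Q gives Q = 16.1 and P = 169.8.
Under competition P = MC: 202 − 2Q = 121.5 + Q ⇒ Q = 161/6, P = 445/3.
Ratio Q_m/Q_c = 16.1/(161/6) = 0.6.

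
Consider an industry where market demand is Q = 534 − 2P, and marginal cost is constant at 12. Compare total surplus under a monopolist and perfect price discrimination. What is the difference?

Inverting demand: P = 267 − 0.5Q.
Monopoly sets MR = MC: 267 − Q = 12 ⇒ Q = 255, P = 267 − 0.5·255 = 139.5.
CS = ½·(267 − 139.5)·255 = 16256.25; PS = (139.5 − 12)·255 = 32512.5; TS = 48768.75.
A perfectly discriminating monopolist sells every unit with P(Q) ≥ MC(Q), so output equals the competitive quantity Q = 510. Each buyer pays their reservation price, so CS = 0 and the firm captures all surplus.
TS = 65025 (equal to competitive TS).
Change in total surplus: 65025 − 48768.75 = 16256.25.

Total surplus rises by 16256.25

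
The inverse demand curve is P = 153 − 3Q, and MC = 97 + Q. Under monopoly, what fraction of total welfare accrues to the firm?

The monopolist equates marginal revenue to marginal cost: 153 − 6Q = 97 + Q, so Q = 8. From demand, P = 129.
CS = ½·(153 − 129)·8 = 96.
PS = P·Q − VC(Q) = 129·8 − (97·8 + ½·1·8²) = 224.
Share captured = PS/TS = 224/320 = 0.7.

PS/TS = 0.7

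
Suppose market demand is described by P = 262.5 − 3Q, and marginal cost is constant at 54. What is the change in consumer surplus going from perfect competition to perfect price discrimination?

Perfect competition: P = MC = 54, so 262.5 − 3Q = 54 and Q = 69.5.
CS = ½·(262.5 − 54)·69.5 = 7245.375.
With perfect price discrimination, output is the efficient level Q = 69.5 (where demand meets MC), but every buyer pays their willingness to pay: CS = 0 and PS = total surplus.
CS = 0.
Change in consumer surplus: 0 − 7245.375 = −7245.375.

Consumer surplus falls by 7245.375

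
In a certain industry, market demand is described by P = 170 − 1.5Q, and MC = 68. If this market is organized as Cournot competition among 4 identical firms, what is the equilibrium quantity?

In a 4-firm Cournot equilibrium, symmetry and the first-order condition give q = (170 − 68)/(7.5) = 13.6. So Q = 54.4 and P = 88.4.

Q = 54.4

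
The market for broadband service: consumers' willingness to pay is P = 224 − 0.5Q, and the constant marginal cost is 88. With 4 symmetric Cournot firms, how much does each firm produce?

Cournot with 4 identical firms: the symmetric best-response condition is 224 − 2.5q = 88. Each firm produces q = 54.4, total output Q = 217.6, price P = 115.2.

q_i = 54.4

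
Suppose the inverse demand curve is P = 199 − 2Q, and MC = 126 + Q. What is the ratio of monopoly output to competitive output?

The monopolist equates marginal revenue to marginal cost: 199 − 4Q = 126 + Q, so Q = 14.6. From demand, P = 169.8.
Under competition P = MC: 199 − 2Q = 126 + Q ⇒ Q = 73/3, P = 451/3.
Ratio Q_m/Q_c = 14.6/(73/3) = 0.6.

Q_m/Q_c = 0.6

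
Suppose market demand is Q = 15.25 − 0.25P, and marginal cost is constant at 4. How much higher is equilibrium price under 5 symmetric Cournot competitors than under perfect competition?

Equilibrium price rises by 9.5

Inverting demand: P = 61 − 4Q.
Perfect competition: P = MC = 4, so 61 − 4Q = 4 and Q = 14.25.
In a 5-firm Cournot equilibrium, symmetry and the first-order condition give q = (61 − 4)/(24) = 2.375. So Q = 11.875 and P = 13.5.
Change in equilibrium price: 13.5 − 4 = 9.5.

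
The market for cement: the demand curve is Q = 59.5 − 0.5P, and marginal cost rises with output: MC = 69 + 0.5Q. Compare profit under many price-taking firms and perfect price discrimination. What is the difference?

Inverting demand: P = 119 − 2Q.
Competitive equilibrium sets price equal to marginal cost: 119 − 2Q = 69 + 0.5Q, so Q = 20 and P = 79.
Profit = 79·20 − (69·20 + ½·0.5·20²) = 100.
A perfectly discriminating monopolist sells every unit with P(Q) ≥ MC(Q), so output equals the competitive quantity Q = 20. Each buyer pays their reservation price, so CS = 0 and the firm captures all surplus.
PS equals the full surplus area, 500. Profit = 500 = 500.
Change in profit: 500 − 100 = 400.

π rises by 400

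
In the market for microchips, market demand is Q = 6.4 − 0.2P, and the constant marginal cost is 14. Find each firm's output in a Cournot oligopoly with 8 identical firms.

q_i = 0.4

Inverting demand: P = 32 − 5Q.
With 8 symmetric Cournot firms, each firm's FOC gives 32 − 45q = 14, so q = 0.4, Q = 8·0.4 = 3.2, and P = 16.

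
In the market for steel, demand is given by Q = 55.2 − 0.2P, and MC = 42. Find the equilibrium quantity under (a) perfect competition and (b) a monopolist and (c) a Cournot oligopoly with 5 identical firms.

Inverting demand: P = 276 − 5Q.
Perfect competition: P = MC = 42, so 276 − 5Q = 42 and Q = 46.8.
A monopolist chooses Q where MR = MC. MR = 276 − 10Q; setting this equal to 42 gives Q = 23.4 and P = 159.
Cournot with 5 identical firms: the symmetric best-response condition is 276 − 30q = 42. Each firm produces q = 7.8, total output Q = 39, price P = 81.

Competition: Q = 46.8; Monopoly: Q = 23.4; Cournot: Q = 39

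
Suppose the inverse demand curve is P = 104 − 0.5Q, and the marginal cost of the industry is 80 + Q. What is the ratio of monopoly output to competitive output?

Monopoly sets MR = MC: 104 − Q = 80 + Q ⇒ Q = 12, P = 104 − 0.5·12 = 98.
Competitive equilibrium sets price equal to marginal cost: 104 − 0.5Q = 80 + Q, so Q = 16 and P = 96.
Ratio Q_m/Q_c = 12/16 = 0.75.

Q_m/Q_c = 0.75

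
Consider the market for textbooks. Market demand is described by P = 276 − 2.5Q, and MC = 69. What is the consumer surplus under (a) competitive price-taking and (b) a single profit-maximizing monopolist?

Competition: CS = 8569.8; Monopoly: CS = 2142.45

Perfect competition: P = MC = 69, so 276 − 2.5Q = 69 and Q = 82.8.
CS = ½·(276 − 69)·82.8 = 8569.8.
Monopoly sets MR = MC: 276 − 5Q = 69 ⇒ Q = 41.4, P = 276 − 2.5·41.4 = 172.5.
CS = ½·(276 − 172.5)·41.4 = 2142.45.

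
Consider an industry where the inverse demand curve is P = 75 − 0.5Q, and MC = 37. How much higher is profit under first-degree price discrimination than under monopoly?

Monopoly sets MR = MC: 75 − Q = 37 ⇒ Q = 38, P = 75 − 0.5·38 = 56.
Profit = (56 − 37)·38 = 722.
Under first-degree price discrimination the firm charges each unit its demand price and produces up to where P = MC, i.e. Q = 76. Consumer surplus is zero; producer surplus equals total surplus.
PS equals the full surplus area, 1444. Profit = 1444 = 1444.
Change in profit: 1444 − 722 = 722.

Profit rises by 722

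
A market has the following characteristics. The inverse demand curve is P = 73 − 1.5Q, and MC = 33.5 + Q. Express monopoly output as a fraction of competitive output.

A monopolist chooses Q where MR = MC. MR = 73 − 3Q; setting this equal to 33.5 + Q gives Q = 9.875 and P = 931/16.
Competitive equilibrium sets price equal to marginal cost: 73 − 1.5Q = 33.5 + Q, so Q = 15.8 and P = 49.3.
Ratio Q_m/Q_c = 9.875/15.8 = 0.625.

Q_m/Q_c = 0.625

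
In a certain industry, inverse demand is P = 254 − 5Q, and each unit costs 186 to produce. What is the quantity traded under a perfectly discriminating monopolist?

A perfectly discriminating monopolist sells every unit with P(Q) ≥ MC(Q), so output equals the competitive quantity Q = 13.6. Each buyer pays their reservation price, so CS = 0 and the firm captures all surplus.

Q = 13.6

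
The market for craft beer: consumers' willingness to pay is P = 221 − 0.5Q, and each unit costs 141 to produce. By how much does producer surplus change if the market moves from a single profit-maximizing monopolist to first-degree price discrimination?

A monopolist chooses Q where MR = MC. MR = 221 − Q; setting this equal to 141 gives Q = 80 and P = 181.
PS = (181 − 141)·80 = 3200.
A perfectly discriminating monopolist sells every unit with P(Q) ≥ MC(Q), so output equals the competitive quantity Q = 160. Each buyer pays their reservation price, so CS = 0 and the firm captures all surplus.
PS = ½·(221 − 141)·160 = 6400.
Change in producer surplus: 6400 − 3200 = 3200.

PS rises by 3200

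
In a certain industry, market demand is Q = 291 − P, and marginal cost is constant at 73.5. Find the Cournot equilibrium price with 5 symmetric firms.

P = 109.75

Inverting demand: P = 291 − Q.
Cournot with 5 identical firms: the symmetric best-response condition is 291 − 6q = 73.5. Each firm produces q = 36.25, total output Q = 181.25, price P = 109.75.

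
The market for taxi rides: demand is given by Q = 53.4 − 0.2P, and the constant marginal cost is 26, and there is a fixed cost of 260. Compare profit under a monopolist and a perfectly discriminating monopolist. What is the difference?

Inverting demand: P = 267 − 5Q.
A monopolist chooses Q where MR = MC. MR = 267 − 10Q; setting this equal to 26 gives Q = 24.1 and P = 146.5.
Profit = (146.5 − 26)·24.1 − 260 = 2644.05.
Under first-degree price discrimination the firm charges each unit its demand price and produces up to where P = MC, i.e. Q = 48.2. Consumer surplus is zero; producer surplus equals total surplus.
PS equals the full surplus area, 5808.1. Profit = 5808.1 − 260 = 5548.1.
Change in profit: 5548.1 − 2644.05 = 2904.05.

π rises by 2904.05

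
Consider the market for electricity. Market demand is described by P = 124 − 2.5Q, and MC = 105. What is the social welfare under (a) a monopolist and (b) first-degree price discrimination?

Monopoly: TS = 54.15; Perfect PD: TS = 72.2

A monopolist chooses Q where MR = MC. MR = 124 − 5Q; setting this equal to 105 gives Q = 3.8 and P = 114.5.
CS = ½·(124 − 114.5)·3.8 = 18.05; PS = (114.5 − 105)·3.8 = 36.1; TS = 54.15.
Under first-degree price discrimination the firm charges each unit its demand price and produces up to where P = MC, i.e. Q = 7.6. Consumer surplus is zero; producer surplus equals total surplus.
TS = 72.2 (equal to competitive TS).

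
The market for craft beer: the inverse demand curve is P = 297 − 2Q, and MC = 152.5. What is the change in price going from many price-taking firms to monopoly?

P rises by 72.25

Under competition P = MC = 152.5, so Q = (297 − 152.5)/2 = 72.25.
Monopoly sets MR = MC: 297 − 4Q = 152.5 ⇒ Q = 36.125, P = 297 − 2·36.125 = 224.75.
Change in price: 224.75 − 152.5 = 72.25.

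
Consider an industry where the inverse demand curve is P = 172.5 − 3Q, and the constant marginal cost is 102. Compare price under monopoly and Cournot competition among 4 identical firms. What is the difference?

A monopolist chooses Q where MR = MC. MR = 172.5 − 6Q; setting this equal to 102 gives Q = 11.75 and P = 137.25.
In a 4-firm Cournot equilibrium, symmetry and the first-order condition give q = (172.5 − 102)/(15) = 4.7. So Q = 18.8 and P = 116.1.
Change in price: 116.1 − 137.25 = −21.15.

Price falls by 21.15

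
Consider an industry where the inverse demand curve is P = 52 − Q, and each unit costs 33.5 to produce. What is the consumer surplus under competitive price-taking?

CS = 171.125

Under competition P = MC = 33.5, so Q = (52 − 33.5)/1 = 18.5.
CS = ½·(52 − 33.5)·18.5 = 171.125.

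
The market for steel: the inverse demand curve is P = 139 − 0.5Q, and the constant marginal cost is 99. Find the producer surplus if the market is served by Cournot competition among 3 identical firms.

PS = 600

In a 3-firm Cournot equilibrium, symmetry and the first-order condition give q = (139 − 99)/(2) = 20. So Q = 60 and P = 109.
PS = (109 − 99)·60 = 600.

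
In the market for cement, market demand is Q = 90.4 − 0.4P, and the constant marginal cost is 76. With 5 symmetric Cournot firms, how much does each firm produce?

Inverting demand: P = 226 − 2.5Q.
Cournot with 5 identical firms: the symmetric best-response condition is 226 − 15q = 76. Each firm produces q = 10, total output Q = 50, price P = 101.

q_i = 10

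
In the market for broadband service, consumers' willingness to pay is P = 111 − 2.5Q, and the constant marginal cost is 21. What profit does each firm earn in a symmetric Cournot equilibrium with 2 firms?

π_i = 360

With 2 symmetric Cournot firms, each firm's FOC gives 111 − 7.5q = 21, so q = 12, Q = 2·12 = 24, and P = 51.
Each firm's profit = (51 − 21)·12 = 360.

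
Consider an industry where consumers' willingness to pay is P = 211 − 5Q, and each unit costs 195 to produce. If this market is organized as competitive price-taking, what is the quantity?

Perfect competition: P = MC = 195, so 211 − 5Q = 195 and Q = 3.2.

Q = 3.2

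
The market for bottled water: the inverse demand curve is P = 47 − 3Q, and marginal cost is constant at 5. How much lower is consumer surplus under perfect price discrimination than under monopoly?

CS falls by 73.5

Monopoly sets MR = MC: 47 − 6Q = 5 ⇒ Q = 7, P = 47 − 3·7 = 26.
CS = ½·(47 − 26)·7 = 73.5.
With perfect price discrimination, output is the efficient level Q = 14 (where demand meets MC), but every buyer pays their willingness to pay: CS = 0 and PS = total surplus.
CS = 0.
Change in consumer surplus: 0 − 73.5 = −73.5.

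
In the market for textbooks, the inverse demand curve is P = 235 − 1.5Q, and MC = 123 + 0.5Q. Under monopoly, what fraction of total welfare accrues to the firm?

The monopolist equates marginal revenue to marginal cost: 235 − 3Q = 123 + 0.5Q, so Q = 32. From demand, P = 187.
CS = ½·(235 − 187)·32 = 768.
PS = P·Q − VC(Q) = 187·32 − (123·32 + ½·0.5·32²) = 1792.
Share captured = PS/TS = 1792/2560 = 0.7.

PS/TS = 0.7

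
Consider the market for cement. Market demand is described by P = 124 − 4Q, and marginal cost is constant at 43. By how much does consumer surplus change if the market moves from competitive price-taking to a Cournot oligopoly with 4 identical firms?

CS falls by 295.245

Perfect competition: P = MC = 43, so 124 − 4Q = 43 and Q = 20.25.
CS = ½·(124 − 43)·20.25 = 820.125.
Cournot with 4 identical firms: the symmetric best-response condition is 124 − 20q = 43. Each firm produces q = 4.05, total output Q = 16.2, price P = 59.2.
CS = ½·(124 − 59.2)·16.2 = 524.88.
Change in consumer surplus: 524.88 − 820.125 = −295.245.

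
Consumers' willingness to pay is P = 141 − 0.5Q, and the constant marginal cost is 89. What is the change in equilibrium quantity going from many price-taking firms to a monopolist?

Perfect competition: P = MC = 89, so 141 − 0.5Q = 89 and Q = 104.
Monopoly sets MR = MC: 141 − Q = 89 ⇒ Q = 52, P = 141 − 0.5·52 = 115.
Change in equilibrium quantity: 52 − 104 = −52.

Equilibrium quantity falls by 52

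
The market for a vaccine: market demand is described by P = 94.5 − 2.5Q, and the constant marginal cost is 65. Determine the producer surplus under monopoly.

PS = 87.025

A monopolist chooses Q where MR = MC. MR = 94.5 − 5Q; setting this equal to 65 gives Q = 5.9 and P = 79.75.
PS = (79.75 − 65)·5.9 = 87.025.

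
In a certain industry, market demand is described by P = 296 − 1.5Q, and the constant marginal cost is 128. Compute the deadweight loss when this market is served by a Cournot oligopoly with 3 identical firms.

DWL = 588

Perfect competition: P = MC = 128, so 296 − 1.5Q = 128 and Q = 112.
Cournot with 3 identical firms: the symmetric best-response condition is 296 − 6q = 128. Each firm produces q = 28, total output Q = 84, price P = 170.
DWL is the triangle between Q = 84 and Q = 112: ½·(112 − 84)·(170 − 128) = 588.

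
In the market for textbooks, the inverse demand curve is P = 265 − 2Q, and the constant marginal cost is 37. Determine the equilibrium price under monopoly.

P = 151

The monopolist equates marginal revenue to marginal cost: 265 − 4Q = 37, so Q = 57. From demand, P = 151.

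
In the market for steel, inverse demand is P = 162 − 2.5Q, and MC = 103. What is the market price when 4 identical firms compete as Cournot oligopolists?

P = 114.8

In a 4-firm Cournot equilibrium, symmetry and the first-order condition give q = (162 − 103)/(12.5) = 4.72. So Q = 18.88 and P = 114.8.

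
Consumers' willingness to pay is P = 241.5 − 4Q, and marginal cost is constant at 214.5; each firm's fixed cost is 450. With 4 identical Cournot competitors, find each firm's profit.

π_i = −442.71

With 4 symmetric Cournot firms, each firm's FOC gives 241.5 − 20q = 214.5, so q = 1.35, Q = 4·1.35 = 5.4, and P = 219.9.
Each firm's profit = (219.9 − 214.5)·1.35 − 450 = −442.71.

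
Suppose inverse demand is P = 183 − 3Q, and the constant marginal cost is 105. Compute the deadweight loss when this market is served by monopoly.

DWL = 253.5

Perfect competition: P = MC = 105, so 183 − 3Q = 105 and Q = 26.
The monopolist equates marginal revenue to marginal cost: 183 − 6Q = 105, so Q = 13. From demand, P = 144.
DWL is the triangle between Q = 13 and Q = 26: ½·(26 − 13)·(144 − 105) = 253.5.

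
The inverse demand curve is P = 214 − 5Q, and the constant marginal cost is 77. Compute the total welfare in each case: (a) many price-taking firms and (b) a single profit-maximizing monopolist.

Competitive firms price at marginal cost: P = 77, giving Q = 27.4.
CS = ½·(214 − 77)·27.4 = 1876.9; PS = (77 − 77)·27.4 = 0; TS = 1876.9.
Monopoly sets MR = MC: 214 − 10Q = 77 ⇒ Q = 13.7, P = 214 − 5·13.7 = 145.5.
CS = ½·(214 − 145.5)·13.7 = 469.225; PS = (145.5 − 77)·13.7 = 938.45; TS = 1407.675.

Competition: TS = 1876.9; Monopoly: TS = 1407.675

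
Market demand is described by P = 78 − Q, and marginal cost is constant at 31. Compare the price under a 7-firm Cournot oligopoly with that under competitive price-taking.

With 7 symmetric Cournot firms, each firm's FOC gives 78 − 8q = 31, so q = 5.875, Q = 7·5.875 = 41.125, and P = 36.875.
Perfect competition: P = MC = 31, so 78 − Q = 31 and Q = 47.

Cournot: P = 36.875; Competition: P = 31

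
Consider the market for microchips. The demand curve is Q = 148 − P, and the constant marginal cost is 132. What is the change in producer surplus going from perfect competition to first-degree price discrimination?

Producer surplus rises by 128

Inverting demand: P = 148 − Q.
Competitive firms price at marginal cost: P = 132, giving Q = 16.
PS = (132 − 132)·16 = 0.
With perfect price discrimination, output is the efficient level Q = 16 (where demand meets MC), but every buyer pays their willingness to pay: CS = 0 and PS = total surplus.
PS = ½·(148 − 132)·16 = 128.
Change in producer surplus: 128 − 0 = 128.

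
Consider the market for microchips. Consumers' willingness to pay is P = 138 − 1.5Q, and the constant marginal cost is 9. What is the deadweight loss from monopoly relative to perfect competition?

Competitive firms price at marginal cost: P = 9, giving Q = 86.
Monopoly sets MR = MC: 138 − 3Q = 9 ⇒ Q = 43, P = 138 − 1.5·43 = 73.5.
DWL is the triangle between Q = 43 and Q = 86: ½·(86 − 43)·(73.5 − 9) = 1386.75.

DWL = 1386.75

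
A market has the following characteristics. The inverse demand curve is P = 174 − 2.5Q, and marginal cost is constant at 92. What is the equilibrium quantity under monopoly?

Monopoly sets MR = MC: 174 − 5Q = 92 ⇒ Q = 16.4, P = 174 − 2.5·16.4 = 133.

Q = 16.4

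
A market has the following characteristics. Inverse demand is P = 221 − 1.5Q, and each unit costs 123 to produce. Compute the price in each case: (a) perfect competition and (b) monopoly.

Perfect competition: P = MC = 123, so 221 − 1.5Q = 123 and Q = 196/3.
A monopolist chooses Q where MR = MC. MR = 221 − 3Q; setting this equal to 123 gives Q = 98/3 and P = 172.

Competition: P = 123; Monopoly: P = 172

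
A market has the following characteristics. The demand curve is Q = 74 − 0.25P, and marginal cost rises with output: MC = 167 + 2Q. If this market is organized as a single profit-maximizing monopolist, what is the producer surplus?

Inverting demand: P = 296 − 4Q.
The monopolist equates marginal revenue to marginal cost: 296 − 8Q = 167 + 2Q, so Q = 12.9. From demand, P = 244.4.
PS = P·Q − VC(Q) = 244.4·12.9 − (167·12.9 + ½·2·12.9²) = 832.05.

PS = 832.05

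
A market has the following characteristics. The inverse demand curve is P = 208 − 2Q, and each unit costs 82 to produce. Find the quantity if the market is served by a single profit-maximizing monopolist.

Q = 31.5

Monopoly sets MR = MC: 208 − 4Q = 82 ⇒ Q = 31.5, P = 208 − 2·31.5 = 145.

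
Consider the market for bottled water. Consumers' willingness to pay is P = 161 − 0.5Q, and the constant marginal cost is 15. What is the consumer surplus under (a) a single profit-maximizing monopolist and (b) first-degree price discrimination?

The monopolist equates marginal revenue to marginal cost: 161 − Q = 15, so Q = 146. From demand, P = 88.
CS = ½·(161 − 88)·146 = 5329.
Under first-degree price discrimination the firm charges each unit its demand price and produces up to where P = MC, i.e. Q = 292. Consumer surplus is zero; producer surplus equals total surplus.
CS = 0.

Monopoly: CS = 5329; Perfect PD: CS = 0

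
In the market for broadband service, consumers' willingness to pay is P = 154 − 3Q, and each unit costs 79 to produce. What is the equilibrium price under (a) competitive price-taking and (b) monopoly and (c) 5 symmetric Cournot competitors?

Perfect competition: P = MC = 79, so 154 − 3Q = 79 and Q = 25.
Monopoly sets MR = MC: 154 − 6Q = 79 ⇒ Q = 12.5, P = 154 − 3·12.5 = 116.5.
Cournot with 5 identical firms: the symmetric best-response condition is 154 − 18q = 79. Each firm produces q = 25/6, total output Q = 125/6, price P = 91.5.

Competition: P = 79; Monopoly: P = 116.5; Cournot: P = 91.5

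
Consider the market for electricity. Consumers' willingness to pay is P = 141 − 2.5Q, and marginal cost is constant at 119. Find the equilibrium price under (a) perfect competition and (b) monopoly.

Competition: P = 119; Monopoly: P = 130

Competitive firms price at marginal cost: P = 119, giving Q = 8.8.
Monopoly sets MR = MC: 141 − 5Q = 119 ⇒ Q = 4.4, P = 141 − 2.5·4.4 = 130.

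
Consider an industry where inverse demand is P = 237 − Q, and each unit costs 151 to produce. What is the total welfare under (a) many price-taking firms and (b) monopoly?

Competition: TS = 3698; Monopoly: TS = 2773.5

Perfect competition: P = MC = 151, so 237 − Q = 151 and Q = 86.
CS = ½·(237 − 151)·86 = 3698; PS = (151 − 151)·86 = 0; TS = 3698.
The monopolist equates marginal revenue to marginal cost: 237 − 2Q = 151, so Q = 43. From demand, P = 194.
CS = ½·(237 − 194)·43 = 924.5; PS = (194 − 151)·43 = 1849; TS = 2773.5.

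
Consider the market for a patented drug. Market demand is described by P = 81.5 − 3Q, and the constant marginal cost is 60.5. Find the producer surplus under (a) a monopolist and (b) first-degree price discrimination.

Monopoly: PS = 36.75; Perfect PD: PS = 73.5

Monopoly sets MR = MC: 81.5 − 6Q = 60.5 ⇒ Q = 3.5, P = 81.5 − 3·3.5 = 71.
PS = (71 − 60.5)·3.5 = 36.75.
A perfectly discriminating monopolist sells every unit with P(Q) ≥ MC(Q), so output equals the competitive quantity Q = 7. Each buyer pays their reservation price, so CS = 0 and the firm captures all surplus.
PS = ½·(81.5 − 60.5)·7 = 73.5.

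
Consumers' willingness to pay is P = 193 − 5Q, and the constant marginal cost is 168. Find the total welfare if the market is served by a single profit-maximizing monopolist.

Monopoly sets MR = MC: 193 − 10Q = 168 ⇒ Q = 2.5, P = 193 − 5·2.5 = 180.5.
CS = ½·(193 − 180.5)·2.5 = 15.625; PS = (180.5 − 168)·2.5 = 31.25; TS = 46.875.

TS = 46.875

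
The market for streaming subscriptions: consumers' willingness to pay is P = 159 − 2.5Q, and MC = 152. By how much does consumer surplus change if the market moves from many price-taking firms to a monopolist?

Perfect competition: P = MC = 152, so 159 − 2.5Q = 152 and Q = 2.8.
CS = ½·(159 − 152)·2.8 = 9.8.
The monopolist equates marginal revenue to marginal cost: 159 − 5Q = 152, so Q = 1.4. From demand, P = 155.5.
CS = ½·(159 − 155.5)·1.4 = 2.45.
Change in consumer surplus: 2.45 − 9.8 = −7.35.

Consumer surplus falls by 7.35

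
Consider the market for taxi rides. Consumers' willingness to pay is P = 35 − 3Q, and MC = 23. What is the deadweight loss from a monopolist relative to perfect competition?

DWL = 6

Perfect competition: P = MC = 23, so 35 − 3Q = 23 and Q = 4.
A monopolist chooses Q where MR = MC. MR = 35 − 6Q; setting this equal to 23 gives Q = 2 and P = 29.
DWL is the triangle between Q = 2 and Q = 4: ½·(4 − 2)·(29 − 23) = 6.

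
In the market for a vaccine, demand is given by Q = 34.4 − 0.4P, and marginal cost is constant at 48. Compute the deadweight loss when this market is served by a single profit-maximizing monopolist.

DWL = 72.2

Inverting demand: P = 86 − 2.5Q.
Competitive firms price at marginal cost: P = 48, giving Q = 15.2.
The monopolist equates marginal revenue to marginal cost: 86 − 5Q = 48, so Q = 7.6. From demand, P = 67.
DWL is the triangle between Q = 7.6 and Q = 15.2: ½·(15.2 − 7.6)·(67 − 48) = 72.2.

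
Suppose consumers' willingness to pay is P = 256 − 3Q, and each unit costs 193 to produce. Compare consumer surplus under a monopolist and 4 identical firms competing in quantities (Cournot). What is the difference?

The monopolist equates marginal revenue to marginal cost: 256 − 6Q = 193, so Q = 10.5. From demand, P = 224.5.
CS = ½·(256 − 224.5)·10.5 = 165.375.
With 4 symmetric Cournot firms, each firm's FOC gives 256 − 15q = 193, so q = 4.2, Q = 4·4.2 = 16.8, and P = 205.6.
CS = ½·(256 − 205.6)·16.8 = 423.36.
Change in consumer surplus: 423.36 − 165.375 = 257.985.

CS rises by 257.985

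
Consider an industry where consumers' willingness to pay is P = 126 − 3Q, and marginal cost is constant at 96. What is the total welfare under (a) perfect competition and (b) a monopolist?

Competition: TS = 150; Monopoly: TS = 112.5

Under competition P = MC = 96, so Q = (126 − 96)/3 = 10.
CS = ½·(126 − 96)·10 = 150; PS = (96 − 96)·10 = 0; TS = 150.
A monopolist chooses Q where MR = MC. MR = 126 − 6Q; setting this equal to 96 gives Q = 5 and P = 111.
CS = ½·(126 − 111)·5 = 37.5; PS = (111 − 96)·5 = 75; TS = 112.5.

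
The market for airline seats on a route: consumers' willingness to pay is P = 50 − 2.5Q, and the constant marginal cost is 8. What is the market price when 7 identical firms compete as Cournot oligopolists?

Cournot with 7 identical firms: the symmetric best-response condition is 50 − 20q = 8. Each firm produces q = 2.1, total output Q = 14.7, price P = 13.25.

P = 13.25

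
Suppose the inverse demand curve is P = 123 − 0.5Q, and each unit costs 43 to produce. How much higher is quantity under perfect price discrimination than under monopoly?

A monopolist chooses Q where MR = MC. MR = 123 − Q; setting this equal to 43 gives Q = 80 and P = 83.
A perfectly discriminating monopolist sells every unit with P(Q) ≥ MC(Q), so output equals the competitive quantity Q = 160. Each buyer pays their reservation price, so CS = 0 and the firm captures all surplus.
Change in quantity: 160 − 80 = 80.

Quantity rises by 80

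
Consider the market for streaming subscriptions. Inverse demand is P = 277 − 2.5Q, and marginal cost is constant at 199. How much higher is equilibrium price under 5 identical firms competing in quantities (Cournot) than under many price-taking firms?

P rises by 13

Perfect competition: P = MC = 199, so 277 − 2.5Q = 199 and Q = 31.2.
In a 5-firm Cournot equilibrium, symmetry and the first-order condition give q = (277 − 199)/(15) = 5.2. So Q = 26 and P = 212.
Change in equilibrium price: 212 − 199 = 13.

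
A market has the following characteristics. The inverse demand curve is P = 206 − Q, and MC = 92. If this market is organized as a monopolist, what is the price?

P = 149

Monopoly sets MR = MC: 206 − 2Q = 92 ⇒ Q = 57, P = 206 − 57 = 149.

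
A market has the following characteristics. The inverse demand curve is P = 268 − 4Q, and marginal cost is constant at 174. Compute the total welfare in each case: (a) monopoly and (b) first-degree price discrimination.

The monopolist equates marginal revenue to marginal cost: 268 − 8Q = 174, so Q = 11.75. From demand, P = 221.
CS = ½·(268 − 221)·11.75 = 276.125; PS = (221 − 174)·11.75 = 552.25; TS = 828.375.
A perfectly discriminating monopolist sells every unit with P(Q) ≥ MC(Q), so output equals the competitive quantity Q = 23.5. Each buyer pays their reservation price, so CS = 0 and the firm captures all surplus.
TS = 1104.5 (equal to competitive TS).

Monopoly: TS = 828.375; Perfect PD: TS = 1104.5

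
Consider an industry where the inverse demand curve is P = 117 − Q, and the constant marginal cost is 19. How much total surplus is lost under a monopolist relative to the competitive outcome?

Competitive firms price at marginal cost: P = 19, giving Q = 98.
Monopoly sets MR = MC: 117 − 2Q = 19 ⇒ Q = 49, P = 117 − 49 = 68.
DWL is the triangle between Q = 49 and Q = 98: ½·(98 − 49)·(68 − 19) = 1200.5.

DWL = 1200.5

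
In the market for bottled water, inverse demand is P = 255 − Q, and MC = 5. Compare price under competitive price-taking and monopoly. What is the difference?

P rises by 125

Perfect competition: P = MC = 5, so 255 − Q = 5 and Q = 250.
A monopolist chooses Q where MR = MC. MR = 255 − 2Q; setting this equal to 5 gives Q = 125 and P = 130.
Change in price: 130 − 5 = 125.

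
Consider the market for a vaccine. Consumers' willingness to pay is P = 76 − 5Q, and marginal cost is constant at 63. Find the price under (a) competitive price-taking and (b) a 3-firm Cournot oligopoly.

Competition: P = 63; Cournot: P = 66.25

Perfect competition: P = MC = 63, so 76 − 5Q = 63 and Q = 2.6.
Cournot with 3 identical firms: the symmetric best-response condition is 76 − 20q = 63. Each firm produces q = 0.65, total output Q = 1.95, price P = 66.25.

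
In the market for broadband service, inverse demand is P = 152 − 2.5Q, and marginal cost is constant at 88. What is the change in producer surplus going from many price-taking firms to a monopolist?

Perfect competition: P = MC = 88, so 152 − 2.5Q = 88 and Q = 25.6.
PS = (88 − 88)·25.6 = 0.
The monopolist equates marginal revenue to marginal cost: 152 − 5Q = 88, so Q = 12.8. From demand, P = 120.
PS = (120 − 88)·12.8 = 409.6.
Change in producer surplus: 409.6 − 0 = 409.6.

Producer surplus rises by 409.6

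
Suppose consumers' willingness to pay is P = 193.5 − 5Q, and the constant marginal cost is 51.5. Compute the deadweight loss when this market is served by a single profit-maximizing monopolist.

DWL = 504.1

Under competition P = MC = 51.5, so Q = (193.5 − 51.5)/5 = 28.4.
The monopolist equates marginal revenue to marginal cost: 193.5 − 10Q = 51.5, so Q = 14.2. From demand, P = 122.5.
DWL is the triangle between Q = 14.2 and Q = 28.4: ½·(28.4 − 14.2)·(122.5 − 51.5) = 504.1.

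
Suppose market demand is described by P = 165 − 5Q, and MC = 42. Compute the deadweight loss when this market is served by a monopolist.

DWL = 378.225

Under competition P = MC = 42, so Q = (165 − 42)/5 = 24.6.
A monopolist chooses Q where MR = MC. MR = 165 − 10Q; setting this equal to 42 gives Q = 12.3 and P = 103.5.
DWL is the triangle between Q = 12.3 and Q = 24.6: ½·(24.6 − 12.3)·(103.5 − 42) = 378.225.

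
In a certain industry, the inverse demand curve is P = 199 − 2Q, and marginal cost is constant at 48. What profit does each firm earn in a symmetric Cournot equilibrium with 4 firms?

π_i = 456.02

In a 4-firm Cournot equilibrium, symmetry and the first-order condition give q = (199 − 48)/(10) = 15.1. So Q = 60.4 and P = 78.2.
Each firm's profit = (78.2 − 48)·15.1 = 456.02.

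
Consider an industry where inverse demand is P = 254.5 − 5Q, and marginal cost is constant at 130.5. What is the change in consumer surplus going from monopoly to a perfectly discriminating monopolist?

CS falls by 384.4

A monopolist chooses Q where MR = MC. MR = 254.5 − 10Q; setting this equal to 130.5 gives Q = 12.4 and P = 192.5.
CS = ½·(254.5 − 192.5)·12.4 = 384.4.
Under first-degree price discrimination the firm charges each unit its demand price and produces up to where P = MC, i.e. Q = 24.8. Consumer surplus is zero; producer surplus equals total surplus.
CS = 0.
Change in consumer surplus: 0 − 384.4 = −384.4.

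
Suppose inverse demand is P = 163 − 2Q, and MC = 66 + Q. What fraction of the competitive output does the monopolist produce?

Q_m/Q_c = 0.6

Monopoly sets MR = MC: 163 − 4Q = 66 + Q ⇒ Q = 19.4, P = 163 − 2·19.4 = 124.2.
Under competition P = MC: 163 − 2Q = 66 + Q ⇒ Q = 97/3, P = 295/3.
Ratio Q_m/Q_c = 19.4/(97/3) = 0.6.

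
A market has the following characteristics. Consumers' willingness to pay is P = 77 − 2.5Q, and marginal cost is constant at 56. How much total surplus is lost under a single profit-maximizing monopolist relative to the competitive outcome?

DWL = 22.05

Perfect competition: P = MC = 56, so 77 − 2.5Q = 56 and Q = 8.4.
Monopoly sets MR = MC: 77 − 5Q = 56 ⇒ Q = 4.2, P = 77 − 2.5·4.2 = 66.5.
DWL is the triangle between Q = 4.2 and Q = 8.4: ½·(8.4 − 4.2)·(66.5 − 56) = 22.05.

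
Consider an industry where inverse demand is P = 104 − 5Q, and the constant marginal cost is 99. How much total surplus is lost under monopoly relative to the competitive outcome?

DWL = 0.625

Perfect competition: P = MC = 99, so 104 − 5Q = 99 and Q = 1.
The monopolist equates marginal revenue to marginal cost: 104 − 10Q = 99, so Q = 0.5. From demand, P = 101.5.
DWL is the triangle between Q = 0.5 and Q = 1: ½·(1 − 0.5)·(101.5 − 99) = 0.625.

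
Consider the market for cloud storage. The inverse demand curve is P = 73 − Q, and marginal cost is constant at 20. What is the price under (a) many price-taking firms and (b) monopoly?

Competition: P = 20; Monopoly: P = 46.5

Under competition P = MC = 20, so Q = (73 − 20)/1 = 53.
The monopolist equates marginal revenue to marginal cost: 73 − 2Q = 20, so Q = 26.5. From demand, P = 46.5.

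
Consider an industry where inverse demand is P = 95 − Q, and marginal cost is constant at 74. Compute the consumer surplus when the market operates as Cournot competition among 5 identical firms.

With 5 symmetric Cournot firms, each firm's FOC gives 95 − 6q = 74, so q = 3.5, Q = 5·3.5 = 17.5, and P = 77.5.
CS = ½·(95 − 77.5)·17.5 = 153.125.

CS = 153.125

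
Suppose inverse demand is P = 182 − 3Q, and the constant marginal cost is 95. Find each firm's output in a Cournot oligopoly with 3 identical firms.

Cournot with 3 identical firms: the symmetric best-response condition is 182 − 12q = 95. Each firm produces q = 7.25, total output Q = 21.75, price P = 116.75.

q_i = 7.25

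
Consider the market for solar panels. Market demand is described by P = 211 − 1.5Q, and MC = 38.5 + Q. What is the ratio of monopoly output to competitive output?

Q_m/Q_c = 0.625

Monopoly sets MR = MC: 211 − 3Q = 38.5 + Q ⇒ Q = 43.125, P = 211 − 1.5·43.125 = 2341/16.
Under competition P = MC: 211 − 1.5Q = 38.5 + Q ⇒ Q = 69, P = 107.5.
Ratio Q_m/Q_c = 43.125/69 = 0.625.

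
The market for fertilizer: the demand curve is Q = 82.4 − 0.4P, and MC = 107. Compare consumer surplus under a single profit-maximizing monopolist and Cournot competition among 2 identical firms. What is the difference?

Inverting demand: P = 206 − 2.5Q.
A monopolist chooses Q where MR = MC. MR = 206 − 5Q; setting this equal to 107 gives Q = 19.8 and P = 156.5.
CS = ½·(206 − 156.5)·19.8 = 490.05.
With 2 symmetric Cournot firms, each firm's FOC gives 206 − 7.5q = 107, so q = 13.2, Q = 2·13.2 = 26.4, and P = 140.
CS = ½·(206 − 140)·26.4 = 871.2.
Change in consumer surplus: 871.2 − 490.05 = 381.15.

CS rises by 381.15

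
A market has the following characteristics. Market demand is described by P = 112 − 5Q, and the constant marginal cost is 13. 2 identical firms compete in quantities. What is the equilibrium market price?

With 2 symmetric Cournot firms, each firm's FOC gives 112 − 15q = 13, so q = 6.6, Q = 2·6.6 = 13.2, and P = 46.

P = 46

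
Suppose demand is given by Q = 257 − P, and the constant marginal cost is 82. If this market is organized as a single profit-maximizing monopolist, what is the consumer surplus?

CS = 3828.125

Inverting demand: P = 257 − Q.
A monopolist chooses Q where MR = MC. MR = 257 − 2Q; setting this equal to 82 gives Q = 87.5 and P = 169.5.
CS = ½·(257 − 169.5)·87.5 = 3828.125.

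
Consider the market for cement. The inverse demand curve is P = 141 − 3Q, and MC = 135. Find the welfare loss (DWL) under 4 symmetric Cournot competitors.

DWL = 0.24

Perfect competition: P = MC = 135, so 141 − 3Q = 135 and Q = 2.
In a 4-firm Cournot equilibrium, symmetry and the first-order condition give q = (141 − 135)/(15) = 0.4. So Q = 1.6 and P = 136.2.
DWL is the triangle between Q = 1.6 and Q = 2: ½·(2 − 1.6)·(136.2 − 135) = 0.24.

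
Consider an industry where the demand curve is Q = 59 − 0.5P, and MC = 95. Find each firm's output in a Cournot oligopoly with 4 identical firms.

q_i = 2.3

Inverting demand: P = 118 − 2Q.
With 4 symmetric Cournot firms, each firm's FOC gives 118 − 10q = 95, so q = 2.3, Q = 4·2.3 = 9.2, and P = 99.6.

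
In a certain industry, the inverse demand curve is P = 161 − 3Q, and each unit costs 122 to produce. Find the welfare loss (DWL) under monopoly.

DWL = 63.375

Under competition P = MC = 122, so Q = (161 − 122)/3 = 13.
The monopolist equates marginal revenue to marginal cost: 161 − 6Q = 122, so Q = 6.5. From demand, P = 141.5.
DWL is the triangle between Q = 6.5 and Q = 13: ½·(13 − 6.5)·(141.5 − 122) = 63.375.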